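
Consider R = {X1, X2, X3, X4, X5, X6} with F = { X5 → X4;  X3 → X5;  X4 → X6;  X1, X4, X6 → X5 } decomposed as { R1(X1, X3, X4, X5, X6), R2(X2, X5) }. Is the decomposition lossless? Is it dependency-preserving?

lossy but dependency-preserving

Lossless test: (X5)⁺ = {X4, X5, X6}, which is a superkey of neither fragment — lossy.
Dependency preservation: every FD's attributes lie within a single fragment, so each can be enforced locally — preserved.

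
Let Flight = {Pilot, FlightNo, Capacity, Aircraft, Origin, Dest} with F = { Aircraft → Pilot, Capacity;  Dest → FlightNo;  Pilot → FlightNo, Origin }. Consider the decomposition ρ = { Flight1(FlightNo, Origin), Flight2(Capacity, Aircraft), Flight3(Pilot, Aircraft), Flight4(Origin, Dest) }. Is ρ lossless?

Chase test. Columns are Pilot, FlightNo, Capacity, Aircraft, Origin, Dest; row i has aⱼ where attribute j ∈ Flighti, else bᵢⱼ.
Initial tableau (one row per fragment):
  row 1: b11 a2 b13 b14 a5 b16
  row 2: b21 b22 a3 a4 b25 b26
  row 3: a1 b32 b33 a4 b35 b36
  row 4: b41 b42 b43 b44 a5 a6
Rows 2 and 3 agree on Aircraft; apply Aircraft→Pilot, Capacity and equate their Pilot, Capacity entries.
Rows 2 and 3 agree on Pilot; apply Pilot→FlightNo, Origin and equate their FlightNo, Origin entries.
No row becomes fully distinguished — the join is lossy.

No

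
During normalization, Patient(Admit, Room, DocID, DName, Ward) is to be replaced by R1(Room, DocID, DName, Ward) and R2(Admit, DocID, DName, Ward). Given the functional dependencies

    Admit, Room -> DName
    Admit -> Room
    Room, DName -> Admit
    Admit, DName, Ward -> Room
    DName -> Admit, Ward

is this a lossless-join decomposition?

Common attributes: R1 ∩ R2 = {DocID, DName, Ward}.
Closure of {DocID, DName, Ward}: DName → Admit, Ward applies, adding Admit; Admit → Room applies, adding Room. So (DocID, DName, Ward)⁺ = {Admit, Room, DocID, DName, Ward}.
This closure contains every attribute of R1, so R1 ∩ R2 → R1. The join is lossless.

Yes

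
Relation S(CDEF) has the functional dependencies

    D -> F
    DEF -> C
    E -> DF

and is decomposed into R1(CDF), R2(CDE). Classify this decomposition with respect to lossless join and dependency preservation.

lossless and dependency-preserving

Lossless test: (CD)⁺ = {CDF}, which contains all of one fragment — lossless.
Dependency preservation: DEF → C; E → DF are not contained in any single fragment, but the restricted closure of each left-hand side across the fragments still reaches the right-hand side; the remaining FDs each lie inside some fragment. All dependencies are preserved.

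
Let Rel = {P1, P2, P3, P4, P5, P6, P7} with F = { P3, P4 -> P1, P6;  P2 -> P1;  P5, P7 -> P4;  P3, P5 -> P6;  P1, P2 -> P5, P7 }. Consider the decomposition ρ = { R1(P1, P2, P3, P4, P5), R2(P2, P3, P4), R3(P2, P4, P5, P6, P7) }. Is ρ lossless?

No

Chase test. Columns are P1, P2, P3, P4, P5, P6, P7; row i has aⱼ where attribute j ∈ Ri, else bᵢⱼ.
Initial tableau (one row per fragment):
  row 1: a1 a2 a3 a4 a5 b16 b17
  row 2: b21 a2 a3 a4 b25 b26 b27
  row 3: b31 a2 b33 a4 a5 a6 a7
Rows 1 and 2 agree on P3, P4; apply P3, P4→P1, P6 and equate their P1, P6 entries.
Rows 1 and 3 agree on P2; apply P2→P1 and equate their P1 entries.
Rows 1 and 2 agree on P1, P2; apply P1, P2→P5, P7 and equate their P5, P7 entries.
Rows 1 and 3 agree on P1, P2; apply P1, P2→P5, P7 and equate their P5, P7 entries.
No row becomes fully distinguished — the join is lossy.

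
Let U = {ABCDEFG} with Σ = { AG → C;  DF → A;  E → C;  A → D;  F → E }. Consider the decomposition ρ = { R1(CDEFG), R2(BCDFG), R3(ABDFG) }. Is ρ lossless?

Yes

Chase test. Columns are ABCDEFG; row i has aⱼ where attribute j ∈ Ri, else bᵢⱼ.
Initial tableau (one row per fragment):
  row 1: b11 b12 a3 a4 a5 a6 a7
  row 2: b21 a2 a3 a4 b25 a6 a7
  row 3: a1 a2 b33 a4 b35 a6 a7
Rows 1 and 2 agree on DF; apply DF→A and equate their A entries.
Rows 1 and 3 agree on DF; apply DF→A and equate their A entries.
Rows 1 and 2 agree on F; apply F→E and equate their E entries.
Rows 1 and 3 agree on F; apply F→E and equate their E entries.
Rows 1 and 3 agree on AG; apply AG→C and equate their C entries.
Row 2 is now all distinguished symbols — the join is lossless.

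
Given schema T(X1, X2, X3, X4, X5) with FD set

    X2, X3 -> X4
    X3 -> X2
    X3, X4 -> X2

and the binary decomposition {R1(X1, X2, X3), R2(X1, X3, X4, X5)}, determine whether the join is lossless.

Yes

Common attributes: R1 ∩ R2 = {X1, X3}.
Closure of {X1, X3}: X3 → X2 applies, adding X2; X2, X3 → X4 applies, adding X4. So (X1, X3)⁺ = {X1, X2, X3, X4}.
This closure contains every attribute of R1, so R1 ∩ R2 → R1. The join is lossless.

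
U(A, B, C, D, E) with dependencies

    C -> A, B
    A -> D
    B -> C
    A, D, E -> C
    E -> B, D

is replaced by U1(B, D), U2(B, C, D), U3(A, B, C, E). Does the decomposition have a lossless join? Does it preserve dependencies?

lossless but not dependency-preserving

Lossless test (chase): Rows 2 and 3 agree on C; apply C→A, B and equate their A, B entries. Rows 2 and 3 agree on A; apply A→D and equate their D entries. Rows 1 and 2 agree on B; apply B→C and equate their C entries. Rows 1 and 2 agree on C; apply C→A, B and equate their A, B entries. Row 3 is now all distinguished symbols — the join is lossless.
Dependency preservation: the restricted closure of {A} across the fragments never reaches {D}, so A → D cannot be enforced without a join — not preserved.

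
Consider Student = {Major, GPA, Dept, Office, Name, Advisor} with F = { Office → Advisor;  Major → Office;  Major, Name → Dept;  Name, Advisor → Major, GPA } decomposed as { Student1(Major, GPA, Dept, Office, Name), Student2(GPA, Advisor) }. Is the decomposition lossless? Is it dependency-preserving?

lossy and not dependency-preserving

Lossless test: (GPA)⁺ = {GPA}, which is a superkey of neither fragment — lossy.
Dependency preservation: the restricted closure of {Office} across the fragments never reaches {Advisor}, so Office → Advisor cannot be enforced without a join — not preserved.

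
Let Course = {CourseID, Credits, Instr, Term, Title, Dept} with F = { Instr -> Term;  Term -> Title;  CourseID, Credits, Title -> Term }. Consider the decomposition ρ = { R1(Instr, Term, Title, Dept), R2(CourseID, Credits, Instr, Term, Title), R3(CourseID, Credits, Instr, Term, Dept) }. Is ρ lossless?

Yes

Chase test. Columns are CourseID, Credits, Instr, Term, Title, Dept; row i has aⱼ where attribute j ∈ Ri, else bᵢⱼ.
Initial tableau (one row per fragment):
  row 1: b11 b12 a3 a4 a5 a6
  row 2: a1 a2 a3 a4 a5 b26
  row 3: a1 a2 a3 a4 b35 a6
Rows 1 and 3 agree on Term; apply Term→Title and equate their Title entries.
Row 3 is now all distinguished symbols — the join is lossless.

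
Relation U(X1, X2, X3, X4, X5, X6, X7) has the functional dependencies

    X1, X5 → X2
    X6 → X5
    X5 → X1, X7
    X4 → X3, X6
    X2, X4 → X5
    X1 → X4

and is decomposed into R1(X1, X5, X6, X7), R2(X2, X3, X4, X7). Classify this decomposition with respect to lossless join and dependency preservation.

Lossless test: (X7)⁺ = {X7}, which is a superkey of neither fragment — lossy.
Dependency preservation: the restricted closure of {X1, X5} across the fragments never reaches {X2}, so X1, X5 → X2 cannot be enforced without a join — not preserved.

lossy and not dependency-preserving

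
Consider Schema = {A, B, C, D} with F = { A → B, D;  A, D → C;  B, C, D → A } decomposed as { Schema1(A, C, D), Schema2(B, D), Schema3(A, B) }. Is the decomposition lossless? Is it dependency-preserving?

Lossless test (chase): Rows 1 and 3 agree on A; apply A→B, D and equate their B, D entries. Rows 1 and 3 agree on A, D; apply A, D→C and equate their C entries. Row 1 is now all distinguished symbols — the join is lossless.
Dependency preservation: the restricted closure of {B, C, D} across the fragments never reaches {A}, so B, C, D → A cannot be enforced without a join — not preserved.

lossless but not dependency-preserving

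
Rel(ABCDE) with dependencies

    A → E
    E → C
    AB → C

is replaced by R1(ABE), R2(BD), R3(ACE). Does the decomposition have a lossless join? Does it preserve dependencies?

lossy but dependency-preserving

Lossless test (chase): Rows 1 and 3 agree on E; apply E→C and equate their C entries. No row becomes fully distinguished — the join is lossy.
Dependency preservation: AB → C is not contained in any single fragment, but the restricted closure of its left-hand side across the fragments still reaches the right-hand side; the remaining FDs each lie inside some fragment. All dependencies are preserved.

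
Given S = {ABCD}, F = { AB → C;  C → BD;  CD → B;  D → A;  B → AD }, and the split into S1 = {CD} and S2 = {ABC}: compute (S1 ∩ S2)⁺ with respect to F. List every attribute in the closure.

ABCD

S1 ∩ S2 = {C}.
C → BD applies, adding BD
D → A applies, adding A
Closure: {ABCD}.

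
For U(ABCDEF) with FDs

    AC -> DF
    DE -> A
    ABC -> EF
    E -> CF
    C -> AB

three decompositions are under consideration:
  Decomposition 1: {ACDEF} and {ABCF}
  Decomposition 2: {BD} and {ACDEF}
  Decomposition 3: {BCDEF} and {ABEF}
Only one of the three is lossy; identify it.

Decomposition 2

Decomposition 1: common = {ACF}, closure = {ABCDEF} → lossless.
Decomposition 2: common = {D}, closure = {D} → lossy.
Decomposition 3: common = {BEF}, closure = {ABCDEF} → lossless.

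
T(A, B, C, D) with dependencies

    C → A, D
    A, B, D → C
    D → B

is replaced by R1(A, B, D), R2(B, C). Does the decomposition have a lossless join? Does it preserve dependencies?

lossy and not dependency-preserving

Lossless test: (B)⁺ = {B}, which is a superkey of neither fragment — lossy.
Dependency preservation: the restricted closure of {C} across the fragments never reaches {A, D}, so C → A, D cannot be enforced without a join — not preserved.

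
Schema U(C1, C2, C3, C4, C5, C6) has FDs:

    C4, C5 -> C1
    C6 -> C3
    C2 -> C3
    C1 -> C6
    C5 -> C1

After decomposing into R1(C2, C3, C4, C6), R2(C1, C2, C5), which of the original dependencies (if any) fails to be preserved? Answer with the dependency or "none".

C1 -> C6

Check C1 → C6: no single fragment contains all of {C1, C6}, and the restricted closure of {C1} across the fragments never reaches {C6}.
C4, C5 → C1 is preserved.
C6 → C3 is preserved.
C2 → C3 is preserved.
C5 → C1 is preserved.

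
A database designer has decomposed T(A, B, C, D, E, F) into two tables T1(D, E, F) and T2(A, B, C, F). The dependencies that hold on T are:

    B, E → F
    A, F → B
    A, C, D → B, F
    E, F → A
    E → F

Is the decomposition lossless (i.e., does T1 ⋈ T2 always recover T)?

No

Common attributes: T1 ∩ T2 = {F}.
No dependency enlarges {F}, so (F)⁺ = {F}.
The closure contains neither all of T1 = {D, E, F} nor all of T2 = {A, B, C, F}, so the common attributes are not a superkey of either fragment. The join is lossy.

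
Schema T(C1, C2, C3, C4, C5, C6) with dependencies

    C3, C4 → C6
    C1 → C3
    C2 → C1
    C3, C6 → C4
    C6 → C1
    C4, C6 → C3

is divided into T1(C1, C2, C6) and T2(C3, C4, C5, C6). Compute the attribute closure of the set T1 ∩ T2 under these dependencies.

C1, C3, C4, C6

T1 ∩ T2 = {C6}.
C6 → C1 applies, adding C1
C1 → C3 applies, adding C3
C3, C6 → C4 applies, adding C4
Closure: {C1, C3, C4, C6}.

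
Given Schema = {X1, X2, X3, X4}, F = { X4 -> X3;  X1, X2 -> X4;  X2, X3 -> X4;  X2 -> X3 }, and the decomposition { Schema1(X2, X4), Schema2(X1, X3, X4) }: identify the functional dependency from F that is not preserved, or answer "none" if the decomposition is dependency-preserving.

X4 → X3 lies within Schema2.
X1, X2 → X4: restricted closure across fragments reaches X4.
X2, X3 → X4: restricted closure across fragments reaches X4.
X2 → X3: restricted closure across fragments reaches X3.
Every dependency is enforceable on the fragments, so the decomposition is dependency-preserving.

none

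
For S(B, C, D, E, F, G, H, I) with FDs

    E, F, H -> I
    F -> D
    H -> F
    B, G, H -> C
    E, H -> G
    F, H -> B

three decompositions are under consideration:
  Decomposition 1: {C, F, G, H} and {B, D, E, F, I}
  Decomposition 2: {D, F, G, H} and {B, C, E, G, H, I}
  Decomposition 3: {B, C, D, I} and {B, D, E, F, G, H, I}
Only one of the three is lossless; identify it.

Decomposition 2

Decomposition 1: common = {F}, closure = {D, F} → lossy.
Decomposition 2: common = {G, H}, closure = {B, C, D, F, G, H} → lossless.
Decomposition 3: common = {B, D, I}, closure = {B, D, I} → lossy.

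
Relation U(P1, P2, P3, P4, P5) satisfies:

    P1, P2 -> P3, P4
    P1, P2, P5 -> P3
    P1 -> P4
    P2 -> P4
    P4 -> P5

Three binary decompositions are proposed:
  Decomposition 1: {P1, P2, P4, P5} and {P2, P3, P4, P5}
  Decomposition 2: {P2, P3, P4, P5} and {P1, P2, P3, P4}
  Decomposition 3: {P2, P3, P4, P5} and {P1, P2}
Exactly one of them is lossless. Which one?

Decomposition 1: common = {P2, P4, P5}, closure = {P2, P4, P5} → lossy.
Decomposition 2: common = {P2, P3, P4}, closure = {P2, P3, P4, P5} → lossless.
Decomposition 3: common = {P2}, closure = {P2, P4, P5} → lossy.

Decomposition 2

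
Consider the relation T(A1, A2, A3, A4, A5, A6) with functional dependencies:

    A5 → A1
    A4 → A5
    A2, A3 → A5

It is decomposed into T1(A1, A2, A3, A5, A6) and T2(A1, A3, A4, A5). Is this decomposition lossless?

No

Common attributes: T1 ∩ T2 = {A1, A3, A5}.
No dependency enlarges {A1, A3, A5}, so (A1, A3, A5)⁺ = {A1, A3, A5}.
The closure contains neither all of T1 = {A1, A2, A3, A5, A6} nor all of T2 = {A1, A3, A4, A5}, so the common attributes are not a superkey of either fragment. The join is lossy.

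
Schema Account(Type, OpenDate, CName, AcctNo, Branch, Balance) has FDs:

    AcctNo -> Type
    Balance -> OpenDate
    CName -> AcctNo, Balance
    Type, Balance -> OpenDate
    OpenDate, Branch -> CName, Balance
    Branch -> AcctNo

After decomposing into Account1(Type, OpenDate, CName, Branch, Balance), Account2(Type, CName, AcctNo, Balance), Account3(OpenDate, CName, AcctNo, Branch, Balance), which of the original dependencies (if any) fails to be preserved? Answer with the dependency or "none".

AcctNo → Type lies within Account2.
Balance → OpenDate lies within Account1.
CName → AcctNo, Balance lies within Account2.
Type, Balance → OpenDate lies within Account1.
OpenDate, Branch → CName, Balance lies within Account1.
Branch → AcctNo lies within Account3.
Every dependency is enforceable on the fragments, so the decomposition is dependency-preserving.

none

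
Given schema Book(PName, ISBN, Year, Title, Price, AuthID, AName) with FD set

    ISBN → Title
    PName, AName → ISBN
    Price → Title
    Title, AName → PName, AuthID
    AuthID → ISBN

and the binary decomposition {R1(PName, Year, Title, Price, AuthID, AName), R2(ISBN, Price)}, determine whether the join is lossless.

Common attributes: R1 ∩ R2 = {Price}.
Closure of {Price}: Price → Title applies, adding Title. So (Price)⁺ = {Title, Price}.
The closure contains neither all of R1 = {PName, Year, Title, Price, AuthID, AName} nor all of R2 = {ISBN, Price}, so the common attributes are not a superkey of either fragment. The join is lossy.

No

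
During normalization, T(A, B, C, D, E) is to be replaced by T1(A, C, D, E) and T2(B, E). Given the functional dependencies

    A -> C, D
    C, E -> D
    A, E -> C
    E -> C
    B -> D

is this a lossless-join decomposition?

No

Common attributes: T1 ∩ T2 = {E}.
Closure of {E}: E → C applies, adding C; C, E → D applies, adding D. So (E)⁺ = {C, D, E}.
The closure contains neither all of T1 = {A, C, D, E} nor all of T2 = {B, E}, so the common attributes are not a superkey of either fragment. The join is lossy.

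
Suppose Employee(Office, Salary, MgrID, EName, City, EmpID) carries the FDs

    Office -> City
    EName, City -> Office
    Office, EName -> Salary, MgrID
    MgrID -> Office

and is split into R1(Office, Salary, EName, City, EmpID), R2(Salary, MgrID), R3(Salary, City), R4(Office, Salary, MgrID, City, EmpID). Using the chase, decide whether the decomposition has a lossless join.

No

Chase test. Columns are Office, Salary, MgrID, EName, City, EmpID; row i has aⱼ where attribute j ∈ Ri, else bᵢⱼ.
Initial tableau (one row per fragment):
  row 1: a1 a2 b13 a4 a5 a6
  row 2: b21 a2 a3 b24 b25 b26
  row 3: b31 a2 b33 b34 a5 b36
  row 4: a1 a2 a3 b44 a5 a6
Rows 2 and 4 agree on MgrID; apply MgrID→Office and equate their Office entries.
Rows 1 and 2 agree on Office; apply Office→City and equate their City entries.
No row becomes fully distinguished — the join is lossy.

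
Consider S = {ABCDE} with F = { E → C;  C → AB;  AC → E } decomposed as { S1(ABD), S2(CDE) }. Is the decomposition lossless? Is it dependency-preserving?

lossy and not dependency-preserving

Lossless test: (D)⁺ = {D}, which is a superkey of neither fragment — lossy.
Dependency preservation: the restricted closure of {C} across the fragments never reaches {AB}, so C → AB cannot be enforced without a join — not preserved.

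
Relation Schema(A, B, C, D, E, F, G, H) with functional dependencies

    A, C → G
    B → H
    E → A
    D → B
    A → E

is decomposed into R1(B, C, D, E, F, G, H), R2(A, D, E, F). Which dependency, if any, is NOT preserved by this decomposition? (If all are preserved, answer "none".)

none

A, C → G: restricted closure across fragments reaches G.
B → H lies within R1.
E → A lies within R2.
D → B lies within R1.
A → E lies within R2.
Every dependency is enforceable on the fragments, so the decomposition is dependency-preserving.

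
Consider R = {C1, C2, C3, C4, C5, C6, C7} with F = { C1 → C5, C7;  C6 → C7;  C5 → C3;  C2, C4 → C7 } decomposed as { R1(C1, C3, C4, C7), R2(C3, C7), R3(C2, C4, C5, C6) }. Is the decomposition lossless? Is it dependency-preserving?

lossy and not dependency-preserving

Lossless test (chase): applying each FD to every pair of rows produces no changes in the tableau, so no row becomes fully distinguished — the join is lossy.
Dependency preservation: the restricted closure of {C1} across the fragments never reaches {C5, C7}, so C1 → C5, C7 cannot be enforced without a join — not preserved.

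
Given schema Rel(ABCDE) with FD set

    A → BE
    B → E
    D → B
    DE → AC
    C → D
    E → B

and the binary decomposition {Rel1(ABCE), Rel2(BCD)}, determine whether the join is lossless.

Yes

Common attributes: Rel1 ∩ Rel2 = {BC}.
Closure of {BC}: B → E applies, adding E; C → D applies, adding D; DE → AC applies, adding A. So (BC)⁺ = {ABCDE}.
This closure contains every attribute of Rel1, so Rel1 ∩ Rel2 → Rel1. The join is lossless.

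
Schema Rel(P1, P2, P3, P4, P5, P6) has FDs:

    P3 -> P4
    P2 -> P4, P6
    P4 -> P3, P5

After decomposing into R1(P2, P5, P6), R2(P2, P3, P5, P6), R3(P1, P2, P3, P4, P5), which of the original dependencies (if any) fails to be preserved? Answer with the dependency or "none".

none

P3 → P4 lies within R3.
P2 → P4, P6: restricted closure across fragments reaches P4, P6.
P4 → P3, P5 lies within R3.
Every dependency is enforceable on the fragments, so the decomposition is dependency-preserving.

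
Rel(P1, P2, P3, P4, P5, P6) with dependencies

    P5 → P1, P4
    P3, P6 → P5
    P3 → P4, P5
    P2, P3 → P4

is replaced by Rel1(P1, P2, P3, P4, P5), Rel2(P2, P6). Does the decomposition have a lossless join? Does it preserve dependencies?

Lossless test: (P2)⁺ = {P2}, which is a superkey of neither fragment — lossy.
Dependency preservation: P3, P6 → P5 is not contained in any single fragment, but the restricted closure of its left-hand side across the fragments still reaches the right-hand side; the remaining FDs each lie inside some fragment. All dependencies are preserved.

lossy but dependency-preserving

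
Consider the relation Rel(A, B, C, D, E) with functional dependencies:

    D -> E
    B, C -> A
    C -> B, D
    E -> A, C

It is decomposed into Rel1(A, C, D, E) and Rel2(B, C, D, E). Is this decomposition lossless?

Yes

Common attributes: Rel1 ∩ Rel2 = {C, D, E}.
Closure of {C, D, E}: C → B, D applies, adding B; E → A, C applies, adding A. So (C, D, E)⁺ = {A, B, C, D, E}.
This closure contains every attribute of Rel1, so Rel1 ∩ Rel2 → Rel1. The join is lossless.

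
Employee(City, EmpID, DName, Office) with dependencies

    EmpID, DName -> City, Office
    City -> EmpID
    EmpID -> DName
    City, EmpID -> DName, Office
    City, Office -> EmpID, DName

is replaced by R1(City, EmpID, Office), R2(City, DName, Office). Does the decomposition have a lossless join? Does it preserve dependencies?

lossless and dependency-preserving

Lossless test: (City, Office)⁺ = {City, EmpID, DName, Office}, which contains all of one fragment — lossless.
Dependency preservation: EmpID, DName → City, Office; EmpID → DName; City, EmpID → DName, Office; City, Office → EmpID, DName are not contained in any single fragment, but the restricted closure of each left-hand side across the fragments still reaches the right-hand side; the remaining FDs each lie inside some fragment. All dependencies are preserved.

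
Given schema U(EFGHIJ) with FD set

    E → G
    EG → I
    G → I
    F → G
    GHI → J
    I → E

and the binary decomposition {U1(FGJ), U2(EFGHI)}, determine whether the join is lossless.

Common attributes: U1 ∩ U2 = {FG}.
Closure of {FG}: G → I applies, adding I; I → E applies, adding E. So (FG)⁺ = {EFGI}.
The closure contains neither all of U1 = {FGJ} nor all of U2 = {EFGHI}, so the common attributes are not a superkey of either fragment. The join is lossy.

No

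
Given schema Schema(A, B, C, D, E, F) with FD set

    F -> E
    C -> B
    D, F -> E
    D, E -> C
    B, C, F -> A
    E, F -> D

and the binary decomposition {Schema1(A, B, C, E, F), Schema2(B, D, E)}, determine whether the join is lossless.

No

Common attributes: Schema1 ∩ Schema2 = {B, E}.
No dependency enlarges {B, E}, so (B, E)⁺ = {B, E}.
The closure contains neither all of Schema1 = {A, B, C, E, F} nor all of Schema2 = {B, D, E}, so the common attributes are not a superkey of either fragment. The join is lossy.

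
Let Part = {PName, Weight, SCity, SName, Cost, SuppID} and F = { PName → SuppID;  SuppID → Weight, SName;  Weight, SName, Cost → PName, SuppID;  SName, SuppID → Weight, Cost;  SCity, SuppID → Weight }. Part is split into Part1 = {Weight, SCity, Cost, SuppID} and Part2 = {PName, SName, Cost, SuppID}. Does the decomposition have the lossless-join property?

Yes

Common attributes: Part1 ∩ Part2 = {Cost, SuppID}.
Closure of {Cost, SuppID}: SuppID → Weight, SName applies, adding Weight, SName; Weight, SName, Cost → PName, SuppID applies, adding PName. So (Cost, SuppID)⁺ = {PName, Weight, SName, Cost, SuppID}.
This closure contains every attribute of Part2, so Part1 ∩ Part2 → Part2. The join is lossless.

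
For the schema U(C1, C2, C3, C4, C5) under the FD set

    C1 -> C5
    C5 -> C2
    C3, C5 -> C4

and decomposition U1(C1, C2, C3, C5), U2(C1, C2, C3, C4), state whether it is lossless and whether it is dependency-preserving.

lossless but not dependency-preserving

Lossless test: (C1, C2, C3)⁺ = {C1, C2, C3, C4, C5}, which contains all of one fragment — lossless.
Dependency preservation: the restricted closure of {C3, C5} across the fragments never reaches {C4}, so C3, C5 → C4 cannot be enforced without a join — not preserved.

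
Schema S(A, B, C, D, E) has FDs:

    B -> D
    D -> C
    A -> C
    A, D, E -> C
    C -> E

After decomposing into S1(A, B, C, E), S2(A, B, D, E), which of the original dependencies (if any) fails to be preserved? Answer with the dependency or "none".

Check D → C: no single fragment contains all of {C, D}, and the restricted closure of {D} across the fragments never reaches {C}.
B → D is preserved.
A → C is preserved.
A, D, E → C is preserved.
C → E is preserved.

D -> C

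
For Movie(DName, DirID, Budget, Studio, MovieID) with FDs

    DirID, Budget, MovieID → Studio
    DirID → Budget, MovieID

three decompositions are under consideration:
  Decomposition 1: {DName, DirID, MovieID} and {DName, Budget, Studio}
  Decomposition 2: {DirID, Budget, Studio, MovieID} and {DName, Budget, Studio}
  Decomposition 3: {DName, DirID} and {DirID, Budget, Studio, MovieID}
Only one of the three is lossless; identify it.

Decomposition 3

Decomposition 1: common = {DName}, closure = {DName} → lossy.
Decomposition 2: common = {Budget, Studio}, closure = {Budget, Studio} → lossy.
Decomposition 3: common = {DirID}, closure = {DirID, Budget, Studio, MovieID} → lossless.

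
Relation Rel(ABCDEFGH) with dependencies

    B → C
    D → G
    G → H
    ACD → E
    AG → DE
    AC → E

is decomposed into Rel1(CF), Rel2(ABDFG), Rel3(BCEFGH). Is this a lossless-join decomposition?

Chase test. Columns are ABCDEFGH; row i has aⱼ where attribute j ∈ Reli, else bᵢⱼ.
Initial tableau (one row per fragment):
  row 1: b11 b12 a3 b14 b15 a6 b17 b18
  row 2: a1 a2 b23 a4 b25 a6 a7 b28
  row 3: b31 a2 a3 b34 a5 a6 a7 a8
Rows 2 and 3 agree on B; apply B→C and equate their C entries.
Rows 2 and 3 agree on G; apply G→H and equate their H entries.
No row becomes fully distinguished — the join is lossy.

No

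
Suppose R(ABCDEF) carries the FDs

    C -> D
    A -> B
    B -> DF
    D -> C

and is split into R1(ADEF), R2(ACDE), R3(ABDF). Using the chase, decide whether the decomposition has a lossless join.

Yes

Chase test. Columns are ABCDEF; row i has aⱼ where attribute j ∈ Ri, else bᵢⱼ.
Initial tableau (one row per fragment):
  row 1: a1 b12 b13 a4 a5 a6
  row 2: a1 b22 a3 a4 a5 b26
  row 3: a1 a2 b33 a4 b35 a6
Rows 1 and 2 agree on A; apply A→B and equate their B entries.
Rows 1 and 3 agree on A; apply A→B and equate their B entries.
Rows 1 and 2 agree on B; apply B→DF and equate their DF entries.
Rows 1 and 2 agree on D; apply D→C and equate their C entries.
Rows 1 and 3 agree on D; apply D→C and equate their C entries.
Row 1 is now all distinguished symbols — the join is lossless.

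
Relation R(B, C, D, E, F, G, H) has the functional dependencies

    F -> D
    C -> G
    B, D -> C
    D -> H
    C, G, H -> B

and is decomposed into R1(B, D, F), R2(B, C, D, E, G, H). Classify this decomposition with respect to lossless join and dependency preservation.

Lossless test: (B, D)⁺ = {B, C, D, G, H}, which is a superkey of neither fragment — lossy.
Dependency preservation: every FD's attributes lie within a single fragment, so each can be enforced locally — preserved.

lossy but dependency-preserving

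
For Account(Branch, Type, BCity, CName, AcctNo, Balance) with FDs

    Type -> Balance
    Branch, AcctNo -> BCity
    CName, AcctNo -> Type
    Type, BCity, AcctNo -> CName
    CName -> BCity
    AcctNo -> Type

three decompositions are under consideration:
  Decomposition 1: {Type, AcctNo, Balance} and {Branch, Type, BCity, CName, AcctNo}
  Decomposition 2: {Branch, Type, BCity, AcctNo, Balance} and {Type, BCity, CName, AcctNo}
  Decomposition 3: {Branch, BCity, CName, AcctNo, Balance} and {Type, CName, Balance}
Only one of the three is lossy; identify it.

Decomposition 1: common = {Type, AcctNo}, closure = {Type, AcctNo, Balance} → lossless.
Decomposition 2: common = {Type, BCity, AcctNo}, closure = {Type, BCity, CName, AcctNo, Balance} → lossless.
Decomposition 3: common = {CName, Balance}, closure = {BCity, CName, Balance} → lossy.

Decomposition 3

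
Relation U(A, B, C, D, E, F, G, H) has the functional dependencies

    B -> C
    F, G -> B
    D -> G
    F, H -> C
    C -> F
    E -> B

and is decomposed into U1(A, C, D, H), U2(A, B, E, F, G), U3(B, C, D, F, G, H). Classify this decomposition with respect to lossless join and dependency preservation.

lossy but dependency-preserving

Lossless test (chase): Rows 2 and 3 agree on B; apply B→C and equate their C entries. Rows 1 and 3 agree on D; apply D→G and equate their G entries. Rows 1 and 2 agree on C; apply C→F and equate their F entries. Rows 1 and 2 agree on F, G; apply F, G→B and equate their B entries. No row becomes fully distinguished — the join is lossy.
Dependency preservation: every FD's attributes lie within a single fragment, so each can be enforced locally — preserved.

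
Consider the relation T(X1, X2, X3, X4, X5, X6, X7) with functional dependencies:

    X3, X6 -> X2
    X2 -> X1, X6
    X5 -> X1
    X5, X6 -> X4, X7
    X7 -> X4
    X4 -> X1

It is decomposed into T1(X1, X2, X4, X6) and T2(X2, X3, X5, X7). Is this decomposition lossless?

Common attributes: T1 ∩ T2 = {X2}.
Closure of {X2}: X2 → X1, X6 applies, adding X1, X6. So (X2)⁺ = {X1, X2, X6}.
The closure contains neither all of T1 = {X1, X2, X4, X6} nor all of T2 = {X2, X3, X5, X7}, so the common attributes are not a superkey of either fragment. The join is lossy.

No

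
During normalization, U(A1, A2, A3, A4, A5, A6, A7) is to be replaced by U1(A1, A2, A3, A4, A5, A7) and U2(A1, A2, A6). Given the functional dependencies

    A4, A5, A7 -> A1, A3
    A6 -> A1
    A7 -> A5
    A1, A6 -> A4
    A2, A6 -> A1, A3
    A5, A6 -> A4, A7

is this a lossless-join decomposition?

No

Common attributes: U1 ∩ U2 = {A1, A2}.
No dependency enlarges {A1, A2}, so (A1, A2)⁺ = {A1, A2}.
The closure contains neither all of U1 = {A1, A2, A3, A4, A5, A7} nor all of U2 = {A1, A2, A6}, so the common attributes are not a superkey of either fragment. The join is lossy.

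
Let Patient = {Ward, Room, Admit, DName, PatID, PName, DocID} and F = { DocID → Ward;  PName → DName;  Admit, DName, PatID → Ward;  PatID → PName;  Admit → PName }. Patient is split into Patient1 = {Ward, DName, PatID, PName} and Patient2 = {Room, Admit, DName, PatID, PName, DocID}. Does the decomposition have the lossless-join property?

Common attributes: Patient1 ∩ Patient2 = {DName, PatID, PName}.
No dependency enlarges {DName, PatID, PName}, so (DName, PatID, PName)⁺ = {DName, PatID, PName}.
The closure contains neither all of Patient1 = {Ward, DName, PatID, PName} nor all of Patient2 = {Room, Admit, DName, PatID, PName, DocID}, so the common attributes are not a superkey of either fragment. The join is lossy.

No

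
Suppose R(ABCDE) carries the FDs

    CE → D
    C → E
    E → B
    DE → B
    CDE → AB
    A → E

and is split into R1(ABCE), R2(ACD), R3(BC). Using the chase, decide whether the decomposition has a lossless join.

Chase test. Columns are ABCDE; row i has aⱼ where attribute j ∈ Ri, else bᵢⱼ.
Initial tableau (one row per fragment):
  row 1: a1 a2 a3 b14 a5
  row 2: a1 b22 a3 a4 b25
  row 3: b31 a2 a3 b34 b35
Rows 1 and 2 agree on C; apply C→E and equate their E entries.
Rows 1 and 3 agree on C; apply C→E and equate their E entries.
Rows 1 and 2 agree on E; apply E→B and equate their B entries.
Rows 1 and 2 agree on CE; apply CE→D and equate their D entries.
Rows 1 and 3 agree on CE; apply CE→D and equate their D entries.
Rows 1 and 3 agree on CDE; apply CDE→AB and equate their AB entries.
Row 1 is now all distinguished symbols — the join is lossless.

Yes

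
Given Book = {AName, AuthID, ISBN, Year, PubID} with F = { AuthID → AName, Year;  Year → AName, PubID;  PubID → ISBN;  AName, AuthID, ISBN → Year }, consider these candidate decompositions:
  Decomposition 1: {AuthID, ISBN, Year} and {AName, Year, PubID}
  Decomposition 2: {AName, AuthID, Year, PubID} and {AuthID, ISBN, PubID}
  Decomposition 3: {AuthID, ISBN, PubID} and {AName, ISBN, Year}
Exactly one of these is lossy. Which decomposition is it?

Decomposition 1: common = {Year}, closure = {AName, ISBN, Year, PubID} → lossless.
Decomposition 2: common = {AuthID, PubID}, closure = {AName, AuthID, ISBN, Year, PubID} → lossless.
Decomposition 3: common = {ISBN}, closure = {ISBN} → lossy.

Decomposition 3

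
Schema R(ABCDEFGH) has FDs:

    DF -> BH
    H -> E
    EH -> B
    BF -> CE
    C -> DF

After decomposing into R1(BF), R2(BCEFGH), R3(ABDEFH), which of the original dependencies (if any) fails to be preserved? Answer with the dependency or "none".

DF → BH lies within R3.
H → E lies within R2.
EH → B lies within R2.
BF → CE lies within R2.
C → DF: restricted closure across fragments reaches DF.
Every dependency is enforceable on the fragments, so the decomposition is dependency-preserving.

none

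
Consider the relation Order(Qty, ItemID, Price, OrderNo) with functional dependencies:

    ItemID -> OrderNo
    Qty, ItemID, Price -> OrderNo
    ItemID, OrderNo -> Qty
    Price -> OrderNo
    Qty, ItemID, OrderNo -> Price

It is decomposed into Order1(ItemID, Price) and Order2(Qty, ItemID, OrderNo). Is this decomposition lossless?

Common attributes: Order1 ∩ Order2 = {ItemID}.
Closure of {ItemID}: ItemID → OrderNo applies, adding OrderNo; ItemID, OrderNo → Qty applies, adding Qty; Qty, ItemID, OrderNo → Price applies, adding Price. So (ItemID)⁺ = {Qty, ItemID, Price, OrderNo}.
This closure contains every attribute of Order1, so Order1 ∩ Order2 → Order1. The join is lossless.

Yes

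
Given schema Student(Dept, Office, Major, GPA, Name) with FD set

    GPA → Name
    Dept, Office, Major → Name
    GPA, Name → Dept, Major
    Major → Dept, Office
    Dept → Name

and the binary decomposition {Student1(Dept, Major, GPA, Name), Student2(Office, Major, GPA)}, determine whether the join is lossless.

Yes

Common attributes: Student1 ∩ Student2 = {Major, GPA}.
Closure of {Major, GPA}: GPA → Name applies, adding Name; GPA, Name → Dept, Major applies, adding Dept; Major → Dept, Office applies, adding Office. So (Major, GPA)⁺ = {Dept, Office, Major, GPA, Name}.
This closure contains every attribute of Student1, so Student1 ∩ Student2 → Student1. The join is lossless.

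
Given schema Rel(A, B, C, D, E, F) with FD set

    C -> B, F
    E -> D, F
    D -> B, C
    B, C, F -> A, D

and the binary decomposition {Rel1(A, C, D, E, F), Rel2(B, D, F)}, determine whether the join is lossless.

Common attributes: Rel1 ∩ Rel2 = {D, F}.
Closure of {D, F}: D → B, C applies, adding B, C; B, C, F → A, D applies, adding A. So (D, F)⁺ = {A, B, C, D, F}.
This closure contains every attribute of Rel2, so Rel1 ∩ Rel2 → Rel2. The join is lossless.

Yes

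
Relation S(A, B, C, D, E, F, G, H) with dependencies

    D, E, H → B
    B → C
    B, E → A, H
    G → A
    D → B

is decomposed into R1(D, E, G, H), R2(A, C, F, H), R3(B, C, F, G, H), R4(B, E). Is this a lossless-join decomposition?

No

Chase test. Columns are A, B, C, D, E, F, G, H; row i has aⱼ where attribute j ∈ Ri, else bᵢⱼ.
Initial tableau (one row per fragment):
  row 1: b11 b12 b13 a4 a5 b16 a7 a8
  row 2: a1 b22 a3 b24 b25 a6 b27 a8
  row 3: b31 a2 a3 b34 b35 a6 a7 a8
  row 4: b41 a2 b43 b44 a5 b46 b47 b48
Rows 3 and 4 agree on B; apply B→C and equate their C entries.
Rows 1 and 3 agree on G; apply G→A and equate their A entries.
No row becomes fully distinguished — the join is lossy.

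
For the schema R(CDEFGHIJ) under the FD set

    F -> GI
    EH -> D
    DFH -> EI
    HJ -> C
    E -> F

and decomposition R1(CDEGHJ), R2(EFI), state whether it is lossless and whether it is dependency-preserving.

lossless but not dependency-preserving

Lossless test: (E)⁺ = {EFGI}, which contains all of one fragment — lossless.
Dependency preservation: the restricted closure of {F} across the fragments never reaches {GI}, so F → GI cannot be enforced without a join — not preserved.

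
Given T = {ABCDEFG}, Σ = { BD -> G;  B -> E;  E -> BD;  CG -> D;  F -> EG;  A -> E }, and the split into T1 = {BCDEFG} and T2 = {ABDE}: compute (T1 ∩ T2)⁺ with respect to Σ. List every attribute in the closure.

T1 ∩ T2 = {BDE}.
BD → G applies, adding G
Closure: {BDEG}.

BDEG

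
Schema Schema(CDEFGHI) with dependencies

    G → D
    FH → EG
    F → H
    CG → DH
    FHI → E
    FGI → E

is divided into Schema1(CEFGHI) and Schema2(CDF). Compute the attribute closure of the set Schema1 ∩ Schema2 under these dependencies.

CDEFGH

Schema1 ∩ Schema2 = {CF}.
F → H applies, adding H
FH → EG applies, adding EG
CG → DH applies, adding D
Closure: {CDEFGH}.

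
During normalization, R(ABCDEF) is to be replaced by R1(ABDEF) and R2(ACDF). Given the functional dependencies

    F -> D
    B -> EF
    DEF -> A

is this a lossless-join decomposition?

No

Common attributes: R1 ∩ R2 = {ADF}.
No dependency enlarges {ADF}, so (ADF)⁺ = {ADF}.
The closure contains neither all of R1 = {ABDEF} nor all of R2 = {ACDF}, so the common attributes are not a superkey of either fragment. The join is lossy.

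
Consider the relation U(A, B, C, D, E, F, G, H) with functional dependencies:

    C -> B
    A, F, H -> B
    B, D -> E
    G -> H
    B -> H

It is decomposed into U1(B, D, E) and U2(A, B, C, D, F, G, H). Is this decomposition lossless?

Common attributes: U1 ∩ U2 = {B, D}.
Closure of {B, D}: B, D → E applies, adding E; B → H applies, adding H. So (B, D)⁺ = {B, D, E, H}.
This closure contains every attribute of U1, so U1 ∩ U2 → U1. The join is lossless.

Yes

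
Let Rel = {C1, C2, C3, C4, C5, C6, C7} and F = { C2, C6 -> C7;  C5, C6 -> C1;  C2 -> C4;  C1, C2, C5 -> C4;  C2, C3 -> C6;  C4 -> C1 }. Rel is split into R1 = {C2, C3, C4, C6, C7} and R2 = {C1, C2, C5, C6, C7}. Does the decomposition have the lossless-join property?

No

Common attributes: R1 ∩ R2 = {C2, C6, C7}.
Closure of {C2, C6, C7}: C2 → C4 applies, adding C4; C4 → C1 applies, adding C1. So (C2, C6, C7)⁺ = {C1, C2, C4, C6, C7}.
The closure contains neither all of R1 = {C2, C3, C4, C6, C7} nor all of R2 = {C1, C2, C5, C6, C7}, so the common attributes are not a superkey of either fragment. The join is lossy.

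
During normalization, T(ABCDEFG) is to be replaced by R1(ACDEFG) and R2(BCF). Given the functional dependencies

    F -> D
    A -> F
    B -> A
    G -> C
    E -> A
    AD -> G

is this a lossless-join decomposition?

Common attributes: R1 ∩ R2 = {CF}.
Closure of {CF}: F → D applies, adding D. So (CF)⁺ = {CDF}.
The closure contains neither all of R1 = {ACDEFG} nor all of R2 = {BCF}, so the common attributes are not a superkey of either fragment. The join is lossy.

No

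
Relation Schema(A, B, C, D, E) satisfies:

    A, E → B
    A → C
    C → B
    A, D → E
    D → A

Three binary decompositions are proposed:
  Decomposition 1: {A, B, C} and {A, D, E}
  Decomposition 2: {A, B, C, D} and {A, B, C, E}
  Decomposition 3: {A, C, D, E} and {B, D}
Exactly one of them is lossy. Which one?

Decomposition 1: common = {A}, closure = {A, B, C} → lossless.
Decomposition 2: common = {A, B, C}, closure = {A, B, C} → lossy.
Decomposition 3: common = {D}, closure = {A, B, C, D, E} → lossless.

Decomposition 2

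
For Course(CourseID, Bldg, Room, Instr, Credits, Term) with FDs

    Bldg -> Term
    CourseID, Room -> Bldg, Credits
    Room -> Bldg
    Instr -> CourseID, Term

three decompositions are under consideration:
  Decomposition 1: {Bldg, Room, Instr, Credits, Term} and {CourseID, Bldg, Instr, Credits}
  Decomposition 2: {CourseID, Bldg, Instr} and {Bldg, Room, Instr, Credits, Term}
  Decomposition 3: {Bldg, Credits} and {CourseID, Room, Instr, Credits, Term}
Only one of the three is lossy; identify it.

Decomposition 1: common = {Bldg, Instr, Credits}, closure = {CourseID, Bldg, Instr, Credits, Term} → lossless.
Decomposition 2: common = {Bldg, Instr}, closure = {CourseID, Bldg, Instr, Term} → lossless.
Decomposition 3: common = {Credits}, closure = {Credits} → lossy.

Decomposition 3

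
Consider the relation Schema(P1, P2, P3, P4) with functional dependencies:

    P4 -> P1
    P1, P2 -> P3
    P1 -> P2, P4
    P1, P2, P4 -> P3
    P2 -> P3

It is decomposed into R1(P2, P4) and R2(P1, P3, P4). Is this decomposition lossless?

Common attributes: R1 ∩ R2 = {P4}.
Closure of {P4}: P4 → P1 applies, adding P1; P1 → P2, P4 applies, adding P2; P1, P2, P4 → P3 applies, adding P3. So (P4)⁺ = {P1, P2, P3, P4}.
This closure contains every attribute of R1, so R1 ∩ R2 → R1. The join is lossless.

Yes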